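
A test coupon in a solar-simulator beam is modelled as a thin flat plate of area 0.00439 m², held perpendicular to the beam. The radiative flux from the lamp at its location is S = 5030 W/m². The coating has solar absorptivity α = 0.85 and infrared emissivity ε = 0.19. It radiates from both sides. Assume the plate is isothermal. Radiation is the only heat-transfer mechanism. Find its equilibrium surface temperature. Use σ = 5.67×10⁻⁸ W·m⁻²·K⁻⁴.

T ≈ 667 K

At equilibrium, absorbed power = emitted power.
Absorbing cross-section = A = 0.004390 m²; emitting surface = 2A = 0.008780 m² (ratio 2).
αS·A_cross = εσ·A_surf·T⁴  ⇒  T⁴ = αS/(ε·2σ).
T⁴ = 0.850·5030/(0.19·2·5.67×10⁻⁸) = 1.984×10¹¹ K⁴.
T = (1.984×10¹¹)^(1/4).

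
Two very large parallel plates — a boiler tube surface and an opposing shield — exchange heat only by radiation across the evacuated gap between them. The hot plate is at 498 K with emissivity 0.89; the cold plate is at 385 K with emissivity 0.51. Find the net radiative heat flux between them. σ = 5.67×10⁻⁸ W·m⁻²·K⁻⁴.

For two infinite grey parallel plates, q = σ(T₁⁴ − T₂⁴)/(1/ε₁ + 1/ε₂ − 1).
T₁⁴ − T₂⁴ = 6.151×10¹⁰ − 2.197×10¹⁰ = 3.954×10¹⁰ K⁴.
1/ε₁ + 1/ε₂ − 1 = 1.124 + 1.961 − 1 = 2.084.
q = 5.67×10⁻⁸ × 3.954×10¹⁰ / 2.084.

q ≈ 1080 W/m²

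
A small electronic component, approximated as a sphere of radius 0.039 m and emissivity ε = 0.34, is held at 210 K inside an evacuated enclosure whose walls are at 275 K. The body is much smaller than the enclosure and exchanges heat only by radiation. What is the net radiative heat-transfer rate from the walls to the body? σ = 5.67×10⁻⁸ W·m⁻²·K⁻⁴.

For a small grey body in a large enclosure: P_net = εσA(T_body⁴ − T_wall⁴).
A = 4πr² = 0.01911 m²; T_body⁴ − T_wall⁴ = 1.945×10⁹ − 5.719×10⁹ = -3.774×10⁹ K⁴.
|P_net| = 0.34·5.67×10⁻⁸·0.01911·3.774×10⁹.

P_net ≈ 1.39 W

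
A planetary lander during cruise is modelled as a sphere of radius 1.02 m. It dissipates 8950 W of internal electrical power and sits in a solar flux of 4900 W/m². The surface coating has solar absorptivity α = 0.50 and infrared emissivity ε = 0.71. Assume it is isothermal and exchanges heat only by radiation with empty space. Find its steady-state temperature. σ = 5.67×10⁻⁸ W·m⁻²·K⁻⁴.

At steady state, absorbed solar power + internal power = radiated power.
Absorbed: α·S·A_cross = 0.50·4900·3.269 = 8008 W (cross-section πr²).
Total input = 8008 + 8950 = 16960 W.
Radiated: εσ·A_surf·T⁴ with A_surf = 4πr² = 13.07 m².
T⁴ = 16960/(0.71·5.67×10⁻⁸·13.07) = 3.222×10¹⁰ K⁴.

T ≈ 424 K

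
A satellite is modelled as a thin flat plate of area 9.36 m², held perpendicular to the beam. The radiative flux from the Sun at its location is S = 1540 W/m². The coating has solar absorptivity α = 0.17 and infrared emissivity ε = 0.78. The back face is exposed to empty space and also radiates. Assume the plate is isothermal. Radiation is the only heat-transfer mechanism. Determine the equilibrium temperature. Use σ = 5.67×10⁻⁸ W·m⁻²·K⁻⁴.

At equilibrium, absorbed power = emitted power.
Absorbing cross-section = A = 9.360 m²; emitting surface = 2A = 18.72 m² (ratio 2).
αS·A_cross = εσ·A_surf·T⁴  ⇒  T⁴ = αS/(ε·2σ).
T⁴ = 0.170·1540/(0.78·2·5.67×10⁻⁸) = 2.960×10⁹ K⁴.
T = (2.960×10⁹)^(1/4).

T ≈ 233 K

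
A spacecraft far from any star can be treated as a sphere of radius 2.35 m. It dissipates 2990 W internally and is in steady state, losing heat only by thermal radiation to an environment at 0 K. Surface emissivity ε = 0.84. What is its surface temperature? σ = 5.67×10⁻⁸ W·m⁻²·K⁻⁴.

T ≈ 173 K

Steady state: internal power = radiated power, P = εσA T⁴.
Radiating area A = 4πr² = 69.40 m².
T⁴ = P/(εσA) = 2990/(0.84·5.67×10⁻⁸·69.40) = 9.046×10⁸ K⁴.
T = (9.046×10⁸)^(1/4).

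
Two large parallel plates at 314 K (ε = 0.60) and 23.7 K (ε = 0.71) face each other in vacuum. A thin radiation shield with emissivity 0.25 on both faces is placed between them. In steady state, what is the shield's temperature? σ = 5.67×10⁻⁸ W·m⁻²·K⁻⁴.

T_s ≈ 262 K

In steady state the net flux on the hot side equals that on the cold side.
σ(T₁⁴−T_s⁴)/D₁ = σ(T_s⁴−T₂⁴)/D₂, with D₁ = 1/ε₁+1/ε_s−1 = 4.667, D₂ = 1/ε_s+1/ε₂−1 = 4.408.
Solve for T_s⁴: T_s⁴ = (D₂·T₁⁴ + D₁·T₂⁴)/(D₁+D₂) = 4.722×10⁹ K⁴.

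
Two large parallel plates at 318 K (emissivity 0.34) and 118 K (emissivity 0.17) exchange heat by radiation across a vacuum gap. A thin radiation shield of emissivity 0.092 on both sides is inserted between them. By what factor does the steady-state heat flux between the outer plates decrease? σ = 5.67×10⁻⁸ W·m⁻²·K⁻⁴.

factor ≈ 3.65

Without shield: q₀ = σΔ(T⁴)/(1/ε₁+1/ε₂−1) with denominator 7.824.
With shield the two gaps are in series; the resistances add: (1/ε₁+1/ε_s−1)+(1/ε_s+1/ε₂−1) = 12.81+15.75 = 28.56.
Heat-flux ratio q₀/q = 28.56/7.824.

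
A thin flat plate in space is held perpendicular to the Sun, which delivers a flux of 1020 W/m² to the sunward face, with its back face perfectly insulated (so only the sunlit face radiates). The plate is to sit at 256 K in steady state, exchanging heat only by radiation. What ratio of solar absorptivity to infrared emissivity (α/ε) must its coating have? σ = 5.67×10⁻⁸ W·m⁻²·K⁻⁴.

Balance: αS·A = εσ·1A·T⁴ ⇒ α/ε = σT⁴/S.
α/ε = 5.67×10⁻⁸·(256)⁴/1020 = 5.67×10⁻⁸·4.295×10⁹/1020.

α/ε ≈ 0.239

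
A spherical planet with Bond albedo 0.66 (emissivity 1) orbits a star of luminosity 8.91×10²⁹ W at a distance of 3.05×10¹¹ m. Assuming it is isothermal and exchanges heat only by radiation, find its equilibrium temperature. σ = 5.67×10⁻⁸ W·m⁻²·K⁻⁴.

First find the stellar flux at distance d: S = L/(4πd²) = 8.91×10²⁹/(4π·(3.05×10¹¹)²) = 7.622×10⁵ W/m².
For an isothermal sphere, absorbed (1−a)S·πr² = emitted σ·4πr²·T⁴, so T⁴ = (1−a)S/(4σ).
T⁴ = 0.340·7.622×10⁵/(4·5.67×10⁻⁸) = 1.143×10¹² K⁴.

T ≈ 1030 K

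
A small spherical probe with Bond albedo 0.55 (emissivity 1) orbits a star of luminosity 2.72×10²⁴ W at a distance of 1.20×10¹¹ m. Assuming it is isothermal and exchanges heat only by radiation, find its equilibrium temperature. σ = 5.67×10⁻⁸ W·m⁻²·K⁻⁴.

T ≈ 73.9 K

First find the stellar flux at distance d: S = L/(4πd²) = 2.72×10²⁴/(4π·(1.20×10¹¹)²) = 15.03 W/m².
For an isothermal sphere, absorbed (1−a)S·πr² = emitted σ·4πr²·T⁴, so T⁴ = (1−a)S/(4σ).
T⁴ = 0.450·15.03/(4·5.67×10⁻⁸) = 2.982×10⁷ K⁴.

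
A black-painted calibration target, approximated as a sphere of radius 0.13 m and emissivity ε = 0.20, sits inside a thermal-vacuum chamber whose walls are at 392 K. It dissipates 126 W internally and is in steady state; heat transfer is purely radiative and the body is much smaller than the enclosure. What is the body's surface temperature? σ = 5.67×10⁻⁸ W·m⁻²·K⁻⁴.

For a small grey body in a large enclosure, net radiated power = εσA(T⁴ − T_w⁴).
Steady state: P = εσA(T⁴ − T_w⁴) with A = 4πr² = 0.2124 m².
T⁴ = P/(εσA) + T_w⁴ = 126/(0.20·5.67×10⁻⁸·0.2124) + (392)⁴
    = 5.232×10¹⁰ + 2.361×10¹⁰ = 7.593×10¹⁰ K⁴.

T ≈ 525 K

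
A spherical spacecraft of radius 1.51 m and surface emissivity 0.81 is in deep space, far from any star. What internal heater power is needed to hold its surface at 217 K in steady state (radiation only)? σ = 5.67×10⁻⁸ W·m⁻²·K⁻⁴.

P ≈ 2920 W

P = εσ·4πr²·T⁴.
4πr² = 28.65 m²; T⁴ = 2.217×10⁹ K⁴.
P = 0.81·5.67×10⁻⁸·28.65·2.217×10⁹.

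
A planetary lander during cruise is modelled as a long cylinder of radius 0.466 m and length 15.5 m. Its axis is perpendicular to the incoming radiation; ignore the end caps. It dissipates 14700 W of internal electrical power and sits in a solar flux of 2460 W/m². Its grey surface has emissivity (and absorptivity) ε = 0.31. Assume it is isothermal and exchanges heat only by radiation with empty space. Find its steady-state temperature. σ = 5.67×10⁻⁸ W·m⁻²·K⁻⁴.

At steady state, absorbed solar power + internal power = radiated power.
Absorbed: α·S·A_cross = 0.31·2460·14.45 = 11020 W (cross-section 2rL).
Total input = 11020 + 14700 = 25720 W.
Radiated: εσ·A_surf·T⁴ with A_surf = 2πrL = 45.38 m².
T⁴ = 25720/(0.31·5.67×10⁻⁸·45.38) = 3.224×10¹⁰ K⁴.

T ≈ 424 K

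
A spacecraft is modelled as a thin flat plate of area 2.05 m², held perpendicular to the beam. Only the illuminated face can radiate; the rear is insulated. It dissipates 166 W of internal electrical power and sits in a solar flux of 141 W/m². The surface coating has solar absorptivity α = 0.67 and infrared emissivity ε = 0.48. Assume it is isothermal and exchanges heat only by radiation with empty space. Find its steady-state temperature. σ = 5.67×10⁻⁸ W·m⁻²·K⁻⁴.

At steady state, absorbed solar power + internal power = radiated power.
Absorbed: α·S·A_cross = 0.67·141·2.050 = 193.7 W (cross-section A).
Total input = 193.7 + 166 = 359.7 W.
Radiated: εσ·A_surf·T⁴ with A_surf = A = 2.050 m².
T⁴ = 359.7/(0.48·5.67×10⁻⁸·2.050) = 6.446×10⁹ K⁴.

T ≈ 283 K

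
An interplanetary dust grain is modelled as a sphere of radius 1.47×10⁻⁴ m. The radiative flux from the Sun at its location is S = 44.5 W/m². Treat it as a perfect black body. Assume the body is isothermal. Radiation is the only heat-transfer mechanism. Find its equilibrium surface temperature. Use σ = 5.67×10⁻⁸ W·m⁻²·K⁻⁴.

T ≈ 118 K

At equilibrium, absorbed power = emitted power.
Absorbing cross-section = πr² = 6.789×10⁻⁸ m²; emitting surface = 4πr² = 2.715×10⁻⁷ m² (ratio 4).
S·A_cross = εσ·A_surf·T⁴  ⇒  T⁴ = S/(4σ).
T⁴ = 1.00·44.5/(4·5.67×10⁻⁸) = 1.962×10⁸ K⁴.
T = (1.962×10⁸)^(1/4).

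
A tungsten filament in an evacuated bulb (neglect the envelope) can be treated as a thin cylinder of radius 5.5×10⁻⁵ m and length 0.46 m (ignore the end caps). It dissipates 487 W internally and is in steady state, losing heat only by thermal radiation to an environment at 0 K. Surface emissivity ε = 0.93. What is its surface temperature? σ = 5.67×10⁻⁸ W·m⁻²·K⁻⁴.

Steady state: internal power = radiated power, P = εσA T⁴.
Radiating area A = 2πrL = 1.590×10⁻⁴ m².
T⁴ = P/(εσA) = 487/(0.93·5.67×10⁻⁸·1.590×10⁻⁴) = 5.810×10¹³ K⁴.
T = (5.810×10¹³)^(1/4).

T ≈ 2760 K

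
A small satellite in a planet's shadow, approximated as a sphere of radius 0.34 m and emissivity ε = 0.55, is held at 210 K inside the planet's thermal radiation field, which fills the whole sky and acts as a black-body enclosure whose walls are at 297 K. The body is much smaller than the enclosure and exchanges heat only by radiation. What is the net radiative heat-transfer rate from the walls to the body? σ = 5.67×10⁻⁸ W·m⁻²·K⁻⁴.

For a small grey body in a large enclosure: P_net = εσA(T_body⁴ − T_wall⁴).
A = 4πr² = 1.453 m²; T_body⁴ − T_wall⁴ = 1.945×10⁹ − 7.781×10⁹ = -5.836×10⁹ K⁴.
|P_net| = 0.55·5.67×10⁻⁸·1.453·5.836×10⁹.

P_net ≈ 264 W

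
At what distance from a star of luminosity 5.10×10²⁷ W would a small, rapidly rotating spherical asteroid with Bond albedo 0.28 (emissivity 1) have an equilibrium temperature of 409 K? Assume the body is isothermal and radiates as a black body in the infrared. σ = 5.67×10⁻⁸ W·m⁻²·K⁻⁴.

d ≈ 2.15×10¹¹ m

For an isothermal black-emitting sphere, (1−a)S·πr² = σ·4πr²·T⁴ ⇒ S = 4σT⁴/(1−a).
S = 4·5.67×10⁻⁸·(409)⁴/0.720 = 8815 W/m².
Flux falls as S = L/(4πd²), so d = √(L/(4πS)) = √(5.10×10²⁷/(4π·8815)).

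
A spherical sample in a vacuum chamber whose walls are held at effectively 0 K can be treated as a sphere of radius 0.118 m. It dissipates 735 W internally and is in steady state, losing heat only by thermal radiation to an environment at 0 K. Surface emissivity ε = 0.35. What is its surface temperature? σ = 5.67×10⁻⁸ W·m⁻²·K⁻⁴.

T ≈ 678 K

Steady state: internal power = radiated power, P = εσA T⁴.
Radiating area A = 4πr² = 0.1750 m².
T⁴ = P/(εσA) = 735/(0.35·5.67×10⁻⁸·0.1750) = 2.117×10¹¹ K⁴.
T = (2.117×10¹¹)^(1/4).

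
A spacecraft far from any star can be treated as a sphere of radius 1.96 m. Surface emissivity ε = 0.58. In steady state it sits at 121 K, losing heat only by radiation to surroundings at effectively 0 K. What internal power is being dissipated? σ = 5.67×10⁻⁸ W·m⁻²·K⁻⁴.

P ≈ 340 W

Steady state: P = εσA T⁴.
A = 4πr² = 48.27 m²; T⁴ = (121)⁴ = 2.144×10⁸ K⁴.
P = 0.58 × 5.67×10⁻⁸ × 48.27 × 2.144×10⁸.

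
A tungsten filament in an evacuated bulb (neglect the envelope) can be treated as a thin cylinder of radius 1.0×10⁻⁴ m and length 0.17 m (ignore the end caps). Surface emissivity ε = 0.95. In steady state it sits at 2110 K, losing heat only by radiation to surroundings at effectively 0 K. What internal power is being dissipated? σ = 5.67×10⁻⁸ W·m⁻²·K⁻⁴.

Steady state: P = εσA T⁴.
A = 2πrL = 1.068×10⁻⁴ m²; T⁴ = (2110)⁴ = 1.982×10¹³ K⁴.
P = 0.95 × 5.67×10⁻⁸ × 1.068×10⁻⁴ × 1.982×10¹³.

P ≈ 114 W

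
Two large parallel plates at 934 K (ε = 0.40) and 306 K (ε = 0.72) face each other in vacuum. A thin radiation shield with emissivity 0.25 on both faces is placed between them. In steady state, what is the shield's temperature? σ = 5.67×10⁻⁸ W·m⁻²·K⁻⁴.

T_s ≈ 765 K

In steady state the net flux on the hot side equals that on the cold side.
σ(T₁⁴−T_s⁴)/D₁ = σ(T_s⁴−T₂⁴)/D₂, with D₁ = 1/ε₁+1/ε_s−1 = 5.500, D₂ = 1/ε_s+1/ε₂−1 = 4.389.
Solve for T_s⁴: T_s⁴ = (D₂·T₁⁴ + D₁·T₂⁴)/(D₁+D₂) = 3.426×10¹¹ K⁴.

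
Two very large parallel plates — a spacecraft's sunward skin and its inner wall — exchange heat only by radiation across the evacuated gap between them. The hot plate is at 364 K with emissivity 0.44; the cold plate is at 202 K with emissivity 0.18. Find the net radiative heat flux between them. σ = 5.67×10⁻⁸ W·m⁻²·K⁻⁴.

For two infinite grey parallel plates, q = σ(T₁⁴ − T₂⁴)/(1/ε₁ + 1/ε₂ − 1).
T₁⁴ − T₂⁴ = 1.756×10¹⁰ − 1.665×10⁹ = 1.589×10¹⁰ K⁴.
1/ε₁ + 1/ε₂ − 1 = 2.273 + 5.556 − 1 = 6.828.
q = 5.67×10⁻⁸ × 1.589×10¹⁰ / 6.828.

q ≈ 132 W/m²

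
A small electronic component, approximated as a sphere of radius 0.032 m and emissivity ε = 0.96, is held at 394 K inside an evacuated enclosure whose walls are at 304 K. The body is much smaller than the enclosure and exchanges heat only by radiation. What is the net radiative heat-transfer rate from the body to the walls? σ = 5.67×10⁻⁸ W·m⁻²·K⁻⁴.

For a small grey body in a large enclosure: P_net = εσA(T_body⁴ − T_wall⁴).
A = 4πr² = 0.01287 m²; T_body⁴ − T_wall⁴ = 2.410×10¹⁰ − 8.541×10⁹ = 1.556×10¹⁰ K⁴.
|P_net| = 0.96·5.67×10⁻⁸·0.01287·1.556×10¹⁰.

P_net ≈ 10.9 W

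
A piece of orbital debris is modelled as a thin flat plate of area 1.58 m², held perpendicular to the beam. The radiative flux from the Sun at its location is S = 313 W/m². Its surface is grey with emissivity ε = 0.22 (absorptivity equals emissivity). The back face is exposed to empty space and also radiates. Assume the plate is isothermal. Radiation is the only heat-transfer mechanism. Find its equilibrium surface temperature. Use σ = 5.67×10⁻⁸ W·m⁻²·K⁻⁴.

T ≈ 229 K

At equilibrium, absorbed power = emitted power.
Absorbing cross-section = A = 1.580 m²; emitting surface = 2A = 3.160 m² (ratio 2).
εS·A_cross = εσ·A_surf·T⁴  ⇒  T⁴ = S/(2σ)   (ε cancels).
T⁴ = 313/(2·5.67×10⁻⁸) = 2.760×10⁹ K⁴.
T = (2.760×10⁹)^(1/4).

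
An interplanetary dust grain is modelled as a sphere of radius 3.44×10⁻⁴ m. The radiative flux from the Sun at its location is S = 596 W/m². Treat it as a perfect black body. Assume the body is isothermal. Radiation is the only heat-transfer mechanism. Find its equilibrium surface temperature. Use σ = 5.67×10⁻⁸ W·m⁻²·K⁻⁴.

At equilibrium, absorbed power = emitted power.
Absorbing cross-section = πr² = 3.718×10⁻⁷ m²; emitting surface = 4πr² = 1.487×10⁻⁶ m² (ratio 4).
S·A_cross = εσ·A_surf·T⁴  ⇒  T⁴ = S/(4σ).
T⁴ = 1.00·596/(4·5.67×10⁻⁸) = 2.628×10⁹ K⁴.
T = (2.628×10⁹)^(1/4).

T ≈ 226 K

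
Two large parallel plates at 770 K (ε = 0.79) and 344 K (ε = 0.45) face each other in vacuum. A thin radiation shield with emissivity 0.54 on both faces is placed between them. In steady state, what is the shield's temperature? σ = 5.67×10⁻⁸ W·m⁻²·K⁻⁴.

T_s ≈ 680 K

In steady state the net flux on the hot side equals that on the cold side.
σ(T₁⁴−T_s⁴)/D₁ = σ(T_s⁴−T₂⁴)/D₂, with D₁ = 1/ε₁+1/ε_s−1 = 2.118, D₂ = 1/ε_s+1/ε₂−1 = 3.074.
Solve for T_s⁴: T_s⁴ = (D₂·T₁⁴ + D₁·T₂⁴)/(D₁+D₂) = 2.139×10¹¹ K⁴.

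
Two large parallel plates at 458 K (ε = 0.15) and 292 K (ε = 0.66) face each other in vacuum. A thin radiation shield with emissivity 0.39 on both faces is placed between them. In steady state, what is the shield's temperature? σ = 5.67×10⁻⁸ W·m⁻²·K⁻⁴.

In steady state the net flux on the hot side equals that on the cold side.
σ(T₁⁴−T_s⁴)/D₁ = σ(T_s⁴−T₂⁴)/D₂, with D₁ = 1/ε₁+1/ε_s−1 = 8.231, D₂ = 1/ε_s+1/ε₂−1 = 3.079.
Solve for T_s⁴: T_s⁴ = (D₂·T₁⁴ + D₁·T₂⁴)/(D₁+D₂) = 1.727×10¹⁰ K⁴.

T_s ≈ 363 K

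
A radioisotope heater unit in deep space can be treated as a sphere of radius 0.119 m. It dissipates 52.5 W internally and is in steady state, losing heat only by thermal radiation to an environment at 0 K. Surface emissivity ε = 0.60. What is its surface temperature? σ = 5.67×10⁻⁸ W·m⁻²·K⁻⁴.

Steady state: internal power = radiated power, P = εσA T⁴.
Radiating area A = 4πr² = 0.1780 m².
T⁴ = P/(εσA) = 52.5/(0.60·5.67×10⁻⁸·0.1780) = 8.672×10⁹ K⁴.
T = (8.672×10⁹)^(1/4).

T ≈ 305 K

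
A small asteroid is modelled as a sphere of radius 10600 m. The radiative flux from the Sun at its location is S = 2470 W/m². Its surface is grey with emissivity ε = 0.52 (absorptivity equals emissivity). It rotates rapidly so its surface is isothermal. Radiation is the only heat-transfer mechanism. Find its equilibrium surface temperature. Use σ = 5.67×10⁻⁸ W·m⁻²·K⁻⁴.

At equilibrium, absorbed power = emitted power.
Absorbing cross-section = πr² = 3.530×10⁸ m²; emitting surface = 4πr² = 1.412×10⁹ m² (ratio 4).
εS·A_cross = εσ·A_surf·T⁴  ⇒  T⁴ = S/(4σ)   (ε cancels).
T⁴ = 2470/(4·5.67×10⁻⁸) = 1.089×10¹⁰ K⁴.
T = (1.089×10¹⁰)^(1/4).

T ≈ 323 K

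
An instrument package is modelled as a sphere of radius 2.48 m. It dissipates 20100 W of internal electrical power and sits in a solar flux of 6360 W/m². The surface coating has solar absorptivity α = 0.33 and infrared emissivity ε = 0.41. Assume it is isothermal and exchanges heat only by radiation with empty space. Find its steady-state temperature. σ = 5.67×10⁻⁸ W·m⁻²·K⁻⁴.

At steady state, absorbed solar power + internal power = radiated power.
Absorbed: α·S·A_cross = 0.33·6360·19.32 = 40550 W (cross-section πr²).
Total input = 40550 + 20100 = 60650 W.
Radiated: εσ·A_surf·T⁴ with A_surf = 4πr² = 77.29 m².
T⁴ = 60650/(0.41·5.67×10⁻⁸·77.29) = 3.376×10¹⁰ K⁴.

T ≈ 429 K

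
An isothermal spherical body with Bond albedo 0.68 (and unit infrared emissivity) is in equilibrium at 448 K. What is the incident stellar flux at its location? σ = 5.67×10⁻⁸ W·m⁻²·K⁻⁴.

S ≈ 28500 W/m²

(1−a)S·πr² = σ·4πr²·T⁴ ⇒ S = 4σT⁴/(1−a).
S = 4·5.67×10⁻⁸·4.028×10¹⁰/0.320.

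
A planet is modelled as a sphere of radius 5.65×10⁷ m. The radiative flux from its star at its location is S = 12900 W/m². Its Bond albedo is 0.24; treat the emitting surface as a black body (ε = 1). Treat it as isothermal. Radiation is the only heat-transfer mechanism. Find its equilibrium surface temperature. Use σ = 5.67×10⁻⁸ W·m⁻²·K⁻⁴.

T ≈ 456 K

At equilibrium, absorbed power = emitted power.
Absorbing cross-section = πr² = 1.003×10¹⁶ m²; emitting surface = 4πr² = 4.011×10¹⁶ m² (ratio 4).
(1−a)S·A_cross = εσ·A_surf·T⁴  ⇒  T⁴ = (1−a)S/(4σ).
T⁴ = 0.760·12900/(4·5.67×10⁻⁸) = 4.323×10¹⁰ K⁴.
T = (4.323×10¹⁰)^(1/4).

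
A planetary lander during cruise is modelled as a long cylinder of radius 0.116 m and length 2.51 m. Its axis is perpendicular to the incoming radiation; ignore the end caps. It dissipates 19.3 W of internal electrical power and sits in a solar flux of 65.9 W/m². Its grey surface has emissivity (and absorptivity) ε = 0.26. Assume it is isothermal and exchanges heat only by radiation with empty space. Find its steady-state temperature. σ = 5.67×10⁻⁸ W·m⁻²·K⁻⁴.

At steady state, absorbed solar power + internal power = radiated power.
Absorbed: α·S·A_cross = 0.26·65.9·0.5823 = 9.977 W (cross-section 2rL).
Total input = 9.977 + 19.3 = 29.28 W.
Radiated: εσ·A_surf·T⁴ with A_surf = 2πrL = 1.829 m².
T⁴ = 29.28/(0.26·5.67×10⁻⁸·1.829) = 1.086×10⁹ K⁴.

T ≈ 182 K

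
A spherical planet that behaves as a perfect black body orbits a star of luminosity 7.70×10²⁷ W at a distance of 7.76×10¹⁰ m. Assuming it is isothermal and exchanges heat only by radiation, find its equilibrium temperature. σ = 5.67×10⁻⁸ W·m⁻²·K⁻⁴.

First find the stellar flux at distance d: S = L/(4πd²) = 7.70×10²⁷/(4π·(7.76×10¹⁰)²) = 1.018×10⁵ W/m².
For an isothermal sphere, absorbed (1−a)S·πr² = emitted σ·4πr²·T⁴, so T⁴ = (1−a)S/(4σ).
T⁴ = 1.00·1.018×10⁵/(4·5.67×10⁻⁸) = 4.487×10¹¹ K⁴.

T ≈ 818 K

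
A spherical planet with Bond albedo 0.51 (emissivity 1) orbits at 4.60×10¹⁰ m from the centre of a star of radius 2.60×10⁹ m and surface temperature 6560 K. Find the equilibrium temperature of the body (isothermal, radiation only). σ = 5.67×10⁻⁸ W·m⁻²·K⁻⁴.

T ≈ 923 K

The star's surface emits σT_*⁴; at distance d the flux is S = σT_*⁴(R_*/d)².
S = 5.67×10⁻⁸·(6560)⁴·(2.60×10⁹/4.60×10¹⁰)² = 3.355×10⁵ W/m².
For an isothermal sphere T⁴ = (1−a)S/(4σ) = 7.247×10¹¹ K⁴.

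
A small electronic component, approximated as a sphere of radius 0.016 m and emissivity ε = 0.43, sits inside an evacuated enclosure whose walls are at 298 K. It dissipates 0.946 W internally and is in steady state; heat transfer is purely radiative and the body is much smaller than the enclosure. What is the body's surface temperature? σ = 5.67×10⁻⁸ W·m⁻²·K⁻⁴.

For a small grey body in a large enclosure, net radiated power = εσA(T⁴ − T_w⁴).
Steady state: P = εσA(T⁴ − T_w⁴) with A = 4πr² = 0.003217 m².
T⁴ = P/(εσA) + T_w⁴ = 0.946/(0.43·5.67×10⁻⁸·0.003217) + (298)⁴
    = 1.206×10¹⁰ + 7.886×10⁹ = 1.995×10¹⁰ K⁴.

T ≈ 376 K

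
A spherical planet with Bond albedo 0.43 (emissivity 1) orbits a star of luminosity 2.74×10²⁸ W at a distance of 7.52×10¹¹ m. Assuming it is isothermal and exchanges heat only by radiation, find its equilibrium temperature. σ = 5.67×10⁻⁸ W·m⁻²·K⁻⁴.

First find the stellar flux at distance d: S = L/(4πd²) = 2.74×10²⁸/(4π·(7.52×10¹¹)²) = 3856 W/m².
For an isothermal sphere, absorbed (1−a)S·πr² = emitted σ·4πr²·T⁴, so T⁴ = (1−a)S/(4σ).
T⁴ = 0.570·3856/(4·5.67×10⁻⁸) = 9.690×10⁹ K⁴.

T ≈ 314 K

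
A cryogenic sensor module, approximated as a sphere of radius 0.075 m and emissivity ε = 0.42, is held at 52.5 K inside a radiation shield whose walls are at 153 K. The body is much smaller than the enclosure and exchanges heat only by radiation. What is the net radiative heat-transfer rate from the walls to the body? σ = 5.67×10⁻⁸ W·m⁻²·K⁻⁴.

P_net ≈ 0.910 W

For a small grey body in a large enclosure: P_net = εσA(T_body⁴ − T_wall⁴).
A = 4πr² = 0.07069 m²; T_body⁴ − T_wall⁴ = 7.597×10⁶ − 5.480×10⁸ = -5.404×10⁸ K⁴.
|P_net| = 0.42·5.67×10⁻⁸·0.07069·5.404×10⁸.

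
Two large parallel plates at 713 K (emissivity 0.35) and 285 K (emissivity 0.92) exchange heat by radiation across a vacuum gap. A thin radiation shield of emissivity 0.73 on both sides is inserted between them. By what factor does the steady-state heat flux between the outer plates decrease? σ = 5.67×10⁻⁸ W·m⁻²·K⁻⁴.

factor ≈ 1.59

Without shield: q₀ = σΔ(T⁴)/(1/ε₁+1/ε₂−1) with denominator 2.944.
With shield the two gaps are in series; the resistances add: (1/ε₁+1/ε_s−1)+(1/ε_s+1/ε₂−1) = 3.227+1.457 = 4.684.
Heat-flux ratio q₀/q = 4.684/2.944.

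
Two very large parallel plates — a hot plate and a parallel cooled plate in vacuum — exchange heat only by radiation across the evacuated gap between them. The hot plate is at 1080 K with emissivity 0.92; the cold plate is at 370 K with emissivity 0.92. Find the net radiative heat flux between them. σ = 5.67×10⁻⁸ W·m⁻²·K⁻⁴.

q ≈ 64800 W/m²

For two infinite grey parallel plates, q = σ(T₁⁴ − T₂⁴)/(1/ε₁ + 1/ε₂ − 1).
T₁⁴ − T₂⁴ = 1.360×10¹² − 1.874×10¹⁰ = 1.342×10¹² K⁴.
1/ε₁ + 1/ε₂ − 1 = 1.087 + 1.087 − 1 = 1.174.
q = 5.67×10⁻⁸ × 1.342×10¹² / 1.174.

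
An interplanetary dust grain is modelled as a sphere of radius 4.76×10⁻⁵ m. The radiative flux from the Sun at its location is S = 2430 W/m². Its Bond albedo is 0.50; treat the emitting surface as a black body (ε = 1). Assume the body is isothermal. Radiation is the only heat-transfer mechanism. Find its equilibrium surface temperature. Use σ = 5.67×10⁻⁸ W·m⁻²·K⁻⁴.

At equilibrium, absorbed power = emitted power.
Absorbing cross-section = πr² = 7.118×10⁻⁹ m²; emitting surface = 4πr² = 2.847×10⁻⁸ m² (ratio 4).
(1−a)S·A_cross = εσ·A_surf·T⁴  ⇒  T⁴ = (1−a)S/(4σ).
T⁴ = 0.500·2430/(4·5.67×10⁻⁸) = 5.357×10⁹ K⁴.
T = (5.357×10⁹)^(1/4).

T ≈ 271 K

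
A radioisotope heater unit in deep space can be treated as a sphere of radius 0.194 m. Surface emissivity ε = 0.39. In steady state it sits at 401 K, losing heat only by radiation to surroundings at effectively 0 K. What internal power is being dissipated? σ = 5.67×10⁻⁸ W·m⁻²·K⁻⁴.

Steady state: P = εσA T⁴.
A = 4πr² = 0.4729 m²; T⁴ = (401)⁴ = 2.586×10¹⁰ K⁴.
P = 0.39 × 5.67×10⁻⁸ × 0.4729 × 2.586×10¹⁰.

P ≈ 270 W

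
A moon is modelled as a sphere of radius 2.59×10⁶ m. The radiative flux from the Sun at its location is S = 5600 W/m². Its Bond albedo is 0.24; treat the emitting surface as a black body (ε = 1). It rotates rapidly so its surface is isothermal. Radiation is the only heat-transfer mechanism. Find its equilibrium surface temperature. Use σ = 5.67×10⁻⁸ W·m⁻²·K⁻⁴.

T ≈ 370 K

At equilibrium, absorbed power = emitted power.
Absorbing cross-section = πr² = 2.107×10¹³ m²; emitting surface = 4πr² = 8.430×10¹³ m² (ratio 4).
(1−a)S·A_cross = εσ·A_surf·T⁴  ⇒  T⁴ = (1−a)S/(4σ).
T⁴ = 0.760·5600/(4·5.67×10⁻⁸) = 1.877×10¹⁰ K⁴.
T = (1.877×10¹⁰)^(1/4).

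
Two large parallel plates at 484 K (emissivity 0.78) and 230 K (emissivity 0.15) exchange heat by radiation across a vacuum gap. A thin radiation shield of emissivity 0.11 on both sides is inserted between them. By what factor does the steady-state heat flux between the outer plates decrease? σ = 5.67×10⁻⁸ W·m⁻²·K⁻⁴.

factor ≈ 3.47

Without shield: q₀ = σΔ(T⁴)/(1/ε₁+1/ε₂−1) with denominator 6.949.
With shield the two gaps are in series; the resistances add: (1/ε₁+1/ε_s−1)+(1/ε_s+1/ε₂−1) = 9.373+14.76 = 24.13.
Heat-flux ratio q₀/q = 24.13/6.949.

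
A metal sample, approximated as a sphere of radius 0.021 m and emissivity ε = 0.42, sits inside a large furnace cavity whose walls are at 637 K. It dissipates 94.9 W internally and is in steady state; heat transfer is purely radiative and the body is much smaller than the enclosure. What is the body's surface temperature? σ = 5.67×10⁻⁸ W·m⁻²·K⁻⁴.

For a small grey body in a large enclosure, net radiated power = εσA(T⁴ − T_w⁴).
Steady state: P = εσA(T⁴ − T_w⁴) with A = 4πr² = 0.005542 m².
T⁴ = P/(εσA) + T_w⁴ = 94.9/(0.42·5.67×10⁻⁸·0.005542) + (637)⁴
    = 7.191×10¹¹ + 1.646×10¹¹ = 8.837×10¹¹ K⁴.

T ≈ 970 K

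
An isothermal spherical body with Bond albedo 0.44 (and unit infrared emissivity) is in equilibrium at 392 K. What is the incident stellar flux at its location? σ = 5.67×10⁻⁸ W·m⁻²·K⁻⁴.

S ≈ 9560 W/m²

(1−a)S·πr² = σ·4πr²·T⁴ ⇒ S = 4σT⁴/(1−a).
S = 4·5.67×10⁻⁸·2.361×10¹⁰/0.560.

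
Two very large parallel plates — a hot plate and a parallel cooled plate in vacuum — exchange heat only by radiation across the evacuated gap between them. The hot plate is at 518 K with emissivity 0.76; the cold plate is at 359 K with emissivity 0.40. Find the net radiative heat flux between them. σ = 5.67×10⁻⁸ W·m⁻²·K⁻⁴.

For two infinite grey parallel plates, q = σ(T₁⁴ − T₂⁴)/(1/ε₁ + 1/ε₂ − 1).
T₁⁴ − T₂⁴ = 7.200×10¹⁰ − 1.661×10¹⁰ = 5.539×10¹⁰ K⁴.
1/ε₁ + 1/ε₂ − 1 = 1.316 + 2.500 − 1 = 2.816.
q = 5.67×10⁻⁸ × 5.539×10¹⁰ / 2.816.

q ≈ 1120 W/m²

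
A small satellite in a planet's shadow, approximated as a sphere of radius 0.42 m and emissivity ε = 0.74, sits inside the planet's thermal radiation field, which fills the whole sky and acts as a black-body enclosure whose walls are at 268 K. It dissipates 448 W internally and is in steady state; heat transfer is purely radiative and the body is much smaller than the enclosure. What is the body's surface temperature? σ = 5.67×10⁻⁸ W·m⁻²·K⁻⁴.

T ≈ 316 K

For a small grey body in a large enclosure, net radiated power = εσA(T⁴ − T_w⁴).
Steady state: P = εσA(T⁴ − T_w⁴) with A = 4πr² = 2.217 m².
T⁴ = P/(εσA) + T_w⁴ = 448/(0.74·5.67×10⁻⁸·2.217) + (268)⁴
    = 4.817×10⁹ + 5.159×10⁹ = 9.975×10⁹ K⁴.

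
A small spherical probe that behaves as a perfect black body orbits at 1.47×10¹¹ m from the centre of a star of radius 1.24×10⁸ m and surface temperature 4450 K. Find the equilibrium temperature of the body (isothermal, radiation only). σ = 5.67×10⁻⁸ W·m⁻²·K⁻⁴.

T ≈ 91.4 K

The star's surface emits σT_*⁴; at distance d the flux is S = σT_*⁴(R_*/d)².
S = 5.67×10⁻⁸·(4450)⁴·(1.24×10⁸/1.47×10¹¹)² = 15.82 W/m².
For an isothermal sphere T⁴ = (1−a)S/(4σ) = 6.976×10⁷ K⁴.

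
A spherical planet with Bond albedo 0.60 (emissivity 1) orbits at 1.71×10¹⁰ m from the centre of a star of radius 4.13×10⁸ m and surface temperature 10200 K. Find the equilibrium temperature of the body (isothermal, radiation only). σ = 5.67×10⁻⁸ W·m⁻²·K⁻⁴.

T ≈ 891 K

The star's surface emits σT_*⁴; at distance d the flux is S = σT_*⁴(R_*/d)².
S = 5.67×10⁻⁸·(10200)⁴·(4.13×10⁸/1.71×10¹⁰)² = 3.580×10⁵ W/m².
For an isothermal sphere T⁴ = (1−a)S/(4σ) = 6.314×10¹¹ K⁴.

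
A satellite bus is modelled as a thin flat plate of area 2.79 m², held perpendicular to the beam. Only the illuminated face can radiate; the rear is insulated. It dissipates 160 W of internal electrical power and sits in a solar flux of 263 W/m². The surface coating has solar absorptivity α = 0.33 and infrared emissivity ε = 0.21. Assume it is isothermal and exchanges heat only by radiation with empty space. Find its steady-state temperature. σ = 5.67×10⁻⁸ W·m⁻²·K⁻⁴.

At steady state, absorbed solar power + internal power = radiated power.
Absorbed: α·S·A_cross = 0.33·263·2.790 = 242.1 W (cross-section A).
Total input = 242.1 + 160 = 402.1 W.
Radiated: εσ·A_surf·T⁴ with A_surf = A = 2.790 m².
T⁴ = 402.1/(0.21·5.67×10⁻⁸·2.790) = 1.211×10¹⁰ K⁴.

T ≈ 332 K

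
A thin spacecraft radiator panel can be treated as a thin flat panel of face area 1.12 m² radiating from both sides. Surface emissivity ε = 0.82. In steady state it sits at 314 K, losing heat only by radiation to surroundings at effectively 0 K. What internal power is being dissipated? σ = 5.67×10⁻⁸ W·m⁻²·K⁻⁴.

P ≈ 1010 W

Steady state: P = εσA T⁴.
A = 2·1.12 = 2.240 m²; T⁴ = (314)⁴ = 9.721×10⁹ K⁴.
P = 0.82 × 5.67×10⁻⁸ × 2.240 × 9.721×10⁹.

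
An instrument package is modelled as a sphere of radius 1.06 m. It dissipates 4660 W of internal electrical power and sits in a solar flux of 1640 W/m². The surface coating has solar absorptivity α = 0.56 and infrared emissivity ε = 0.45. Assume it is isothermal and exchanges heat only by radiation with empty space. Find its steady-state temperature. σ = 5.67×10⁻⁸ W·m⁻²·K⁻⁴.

At steady state, absorbed solar power + internal power = radiated power.
Absorbed: α·S·A_cross = 0.56·1640·3.530 = 3242 W (cross-section πr²).
Total input = 3242 + 4660 = 7902 W.
Radiated: εσ·A_surf·T⁴ with A_surf = 4πr² = 14.12 m².
T⁴ = 7902/(0.45·5.67×10⁻⁸·14.12) = 2.193×10¹⁰ K⁴.

T ≈ 385 K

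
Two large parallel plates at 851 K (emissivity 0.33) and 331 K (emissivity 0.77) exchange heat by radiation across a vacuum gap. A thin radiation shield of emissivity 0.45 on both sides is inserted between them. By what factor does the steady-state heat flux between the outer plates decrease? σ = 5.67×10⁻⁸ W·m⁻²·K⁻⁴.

factor ≈ 2.03

Without shield: q₀ = σΔ(T⁴)/(1/ε₁+1/ε₂−1) with denominator 3.329.
With shield the two gaps are in series; the resistances add: (1/ε₁+1/ε_s−1)+(1/ε_s+1/ε₂−1) = 4.253+2.521 = 6.773.
Heat-flux ratio q₀/q = 6.773/3.329.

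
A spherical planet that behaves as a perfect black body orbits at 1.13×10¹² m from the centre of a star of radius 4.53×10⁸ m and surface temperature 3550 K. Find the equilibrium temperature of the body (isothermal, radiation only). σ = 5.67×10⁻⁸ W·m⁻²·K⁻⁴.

T ≈ 50.3 K

The star's surface emits σT_*⁴; at distance d the flux is S = σT_*⁴(R_*/d)².
S = 5.67×10⁻⁸·(3550)⁴·(4.53×10⁸/1.13×10¹²)² = 1.447 W/m².
For an isothermal sphere T⁴ = (1−a)S/(4σ) = 6.381×10⁶ K⁴.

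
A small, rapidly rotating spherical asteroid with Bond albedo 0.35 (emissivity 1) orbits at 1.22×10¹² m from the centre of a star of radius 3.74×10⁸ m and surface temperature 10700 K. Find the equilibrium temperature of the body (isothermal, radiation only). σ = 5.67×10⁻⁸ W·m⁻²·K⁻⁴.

The star's surface emits σT_*⁴; at distance d the flux is S = σT_*⁴(R_*/d)².
S = 5.67×10⁻⁸·(10700)⁴·(3.74×10⁸/1.22×10¹²)² = 69.85 W/m².
For an isothermal sphere T⁴ = (1−a)S/(4σ) = 2.002×10⁸ K⁴.

T ≈ 119 K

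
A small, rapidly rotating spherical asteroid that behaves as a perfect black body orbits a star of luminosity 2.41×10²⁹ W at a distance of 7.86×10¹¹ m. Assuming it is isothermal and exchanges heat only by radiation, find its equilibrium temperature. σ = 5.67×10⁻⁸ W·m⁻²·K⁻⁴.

First find the stellar flux at distance d: S = L/(4πd²) = 2.41×10²⁹/(4π·(7.86×10¹¹)²) = 31040 W/m².
For an isothermal sphere, absorbed (1−a)S·πr² = emitted σ·4πr²·T⁴, so T⁴ = (1−a)S/(4σ).
T⁴ = 1.00·31040/(4·5.67×10⁻⁸) = 1.369×10¹¹ K⁴.

T ≈ 608 K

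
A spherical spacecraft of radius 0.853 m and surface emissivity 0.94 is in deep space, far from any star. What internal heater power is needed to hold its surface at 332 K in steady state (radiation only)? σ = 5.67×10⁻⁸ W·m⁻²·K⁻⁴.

P ≈ 5920 W

P = εσ·4πr²·T⁴.
4πr² = 9.143 m²; T⁴ = 1.215×10¹⁰ K⁴.
P = 0.94·5.67×10⁻⁸·9.143·1.215×10¹⁰.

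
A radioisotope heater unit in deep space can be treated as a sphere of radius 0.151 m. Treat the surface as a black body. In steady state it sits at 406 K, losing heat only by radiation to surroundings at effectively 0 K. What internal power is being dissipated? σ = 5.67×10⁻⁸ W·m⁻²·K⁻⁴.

P ≈ 441 W

Steady state: P = εσA T⁴.
A = 4πr² = 0.2865 m²; T⁴ = (406)⁴ = 2.717×10¹⁰ K⁴.
P = 1.0 × 5.67×10⁻⁸ × 0.2865 × 2.717×10¹⁰.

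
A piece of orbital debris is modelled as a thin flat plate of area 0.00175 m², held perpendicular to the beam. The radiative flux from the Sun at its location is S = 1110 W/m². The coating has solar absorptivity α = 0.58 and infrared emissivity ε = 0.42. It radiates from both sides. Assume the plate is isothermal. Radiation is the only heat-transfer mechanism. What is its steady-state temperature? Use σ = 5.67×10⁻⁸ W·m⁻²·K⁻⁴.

At equilibrium, absorbed power = emitted power.
Absorbing cross-section = A = 0.001750 m²; emitting surface = 2A = 0.003500 m² (ratio 2).
αS·A_cross = εσ·A_surf·T⁴  ⇒  T⁴ = αS/(ε·2σ).
T⁴ = 0.580·1110/(0.42·2·5.67×10⁻⁸) = 1.352×10¹⁰ K⁴.
T = (1.352×10¹⁰)^(1/4).

T ≈ 341 K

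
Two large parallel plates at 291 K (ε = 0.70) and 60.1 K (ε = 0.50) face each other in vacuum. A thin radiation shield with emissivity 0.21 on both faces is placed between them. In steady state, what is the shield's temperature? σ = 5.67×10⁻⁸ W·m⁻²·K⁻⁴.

T_s ≈ 248 K

In steady state the net flux on the hot side equals that on the cold side.
σ(T₁⁴−T_s⁴)/D₁ = σ(T_s⁴−T₂⁴)/D₂, with D₁ = 1/ε₁+1/ε_s−1 = 5.190, D₂ = 1/ε_s+1/ε₂−1 = 5.762.
Solve for T_s⁴: T_s⁴ = (D₂·T₁⁴ + D₁·T₂⁴)/(D₁+D₂) = 3.779×10⁹ K⁴.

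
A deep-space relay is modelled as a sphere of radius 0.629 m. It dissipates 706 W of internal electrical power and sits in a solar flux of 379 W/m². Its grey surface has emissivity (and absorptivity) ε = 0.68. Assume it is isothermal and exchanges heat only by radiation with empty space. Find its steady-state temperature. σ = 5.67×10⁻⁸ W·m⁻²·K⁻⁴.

T ≈ 271 K

At steady state, absorbed solar power + internal power = radiated power.
Absorbed: α·S·A_cross = 0.68·379·1.243 = 320.3 W (cross-section πr²).
Total input = 320.3 + 706 = 1026 W.
Radiated: εσ·A_surf·T⁴ with A_surf = 4πr² = 4.972 m².
T⁴ = 1026/(0.68·5.67×10⁻⁸·4.972) = 5.354×10⁹ K⁴.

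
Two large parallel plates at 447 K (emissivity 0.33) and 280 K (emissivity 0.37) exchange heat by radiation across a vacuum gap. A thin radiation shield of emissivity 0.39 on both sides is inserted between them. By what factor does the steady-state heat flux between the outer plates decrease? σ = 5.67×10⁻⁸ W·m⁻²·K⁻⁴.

Without shield: q₀ = σΔ(T⁴)/(1/ε₁+1/ε₂−1) with denominator 4.733.
With shield the two gaps are in series; the resistances add: (1/ε₁+1/ε_s−1)+(1/ε_s+1/ε₂−1) = 4.594+4.267 = 8.861.
Heat-flux ratio q₀/q = 8.861/4.733.

factor ≈ 1.87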